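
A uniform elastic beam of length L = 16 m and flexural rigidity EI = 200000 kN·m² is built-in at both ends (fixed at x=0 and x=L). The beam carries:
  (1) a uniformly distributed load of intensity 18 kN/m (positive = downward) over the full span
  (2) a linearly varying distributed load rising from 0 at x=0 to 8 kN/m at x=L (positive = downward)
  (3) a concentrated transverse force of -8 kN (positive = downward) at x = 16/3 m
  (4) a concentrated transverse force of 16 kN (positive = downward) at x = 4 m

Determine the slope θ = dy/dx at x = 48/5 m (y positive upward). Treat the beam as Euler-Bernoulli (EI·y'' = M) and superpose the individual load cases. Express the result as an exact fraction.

θ(48/5) = 31178/17578125 rad

Load 1 — uniform load w=18 kN/m over full span:
  θ_1 = -wx(L-x)(L-2x)/(12EI) = -18·(48/5)·(16-(48/5))·(16-2·(48/5))/(12·200000) = 576/390625 rad
Load 2 — triangular load w₀=8 kN/m (0→w₀ over full span):
  θ_2 = -w₀(2x(L-x)(L-2x)(x+2L)+x²(L-x)²)/(120LEI) = -8·(2·(48/5)·(16-(48/5))·(16-2·(48/5))·((48/5)+2·16)+(48/5)²·(16-(48/5))²)/(120·16·200000) = 512/1953125 rad
Load 3 — point force P=-8 kN at a=16/3 m (b=L-a=32/3):
  θ_3 = Pa²(L-x)(2bL-(3b+a)(L-x))/(2L³EI)  [x>a] = (-8)·(16/3)²·(16-(48/5))·(2·(32/3)·16-(3·(32/3)+(16/3))·(16-(48/5)))/(2·16³·200000) = -64/703125 rad
Load 4 — point force P=16 kN at a=4 m (b=L-a=12):
  θ_4 = Pa²(L-x)(2bL-(3b+a)(L-x))/(2L³EI)  [x>a] = 16·4²·(16-(48/5))·(2·12·16-(3·12+4)·(16-(48/5)))/(2·16³·200000) = 2/15625 rad
Superposition: θ = Σ θ_i = 31178/17578125 rad ≈ 0.001774 rad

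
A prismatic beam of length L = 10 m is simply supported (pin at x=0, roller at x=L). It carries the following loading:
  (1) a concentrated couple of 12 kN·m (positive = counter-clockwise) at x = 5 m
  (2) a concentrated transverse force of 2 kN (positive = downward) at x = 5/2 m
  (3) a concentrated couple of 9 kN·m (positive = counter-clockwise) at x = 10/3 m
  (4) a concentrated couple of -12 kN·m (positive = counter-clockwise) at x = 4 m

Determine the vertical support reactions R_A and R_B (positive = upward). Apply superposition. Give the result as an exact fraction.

Load 1 — applied couple M₀=12 kN·m at a=5 m (b=L-a=5):
  R_A = M₀/L = 12/10 = 6/5 kN
  R_B = -M₀/L = -12/10 = -6/5 kN
Load 2 — point force P=2 kN at a=5/2 m (b=L-a=15/2):
  R_A = Pb/L = 2·(15/2)/10 = 3/2 kN
  R_B = Pa/L = 2·(5/2)/10 = 1/2 kN
Load 3 — applied couple M₀=9 kN·m at a=10/3 m (b=L-a=20/3):
  R_A = M₀/L = 9/10 kN
  R_B = -M₀/L = -9/10 kN
Load 4 — applied couple M₀=-12 kN·m at a=4 m (b=L-a=6):
  R_A = M₀/L = (-12)/10 = -6/5 kN
  R_B = -M₀/L = -(-12)/10 = 6/5 kN
Superposition: R_A = 12/5 kN, R_B = -2/5 kN

R_A = 12/5 kN, R_B = -2/5 kN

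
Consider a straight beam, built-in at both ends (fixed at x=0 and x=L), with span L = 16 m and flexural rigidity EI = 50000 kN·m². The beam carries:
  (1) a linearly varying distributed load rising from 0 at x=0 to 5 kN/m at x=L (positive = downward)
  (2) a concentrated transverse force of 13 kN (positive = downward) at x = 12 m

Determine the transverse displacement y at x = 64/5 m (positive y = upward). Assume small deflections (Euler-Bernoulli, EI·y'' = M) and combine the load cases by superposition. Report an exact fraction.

Load 1 — triangular load w₀=5 kN/m (0→w₀ over full span):
  y_1 = -w₀x²(L-x)²(x+2L)/(120LEI) = -5·(64/5)²·(16-(64/5))²·((64/5)+2·16)/(120·16·50000) = -114688/29296875 m
Load 2 — point force P=13 kN at a=12 m (b=L-a=4):
  y_2 = -Pa²(L-x)²(3bL-(3b+a)(L-x))/(6L³EI)  [x>a] = -13·12²·(16-(64/5))²·(3·4·16-(3·4+12)·(16-(64/5)))/(6·16³·50000) = -702/390625 m
Superposition: y = Σ y_i = -167338/29296875 m ≈ -0.005712 m

y(64/5) = -167338/29296875 m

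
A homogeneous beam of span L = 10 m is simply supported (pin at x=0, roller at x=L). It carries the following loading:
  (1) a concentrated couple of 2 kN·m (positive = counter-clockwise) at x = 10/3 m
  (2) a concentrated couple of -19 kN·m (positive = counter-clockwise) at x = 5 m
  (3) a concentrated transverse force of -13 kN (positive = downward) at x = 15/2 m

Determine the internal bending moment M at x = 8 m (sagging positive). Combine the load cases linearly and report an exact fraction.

M(8) = -161/10 kN·m

Load 1 — applied couple M₀=2 kN·m at a=10/3 m (b=L-a=20/3):
  M_1 = M₀x/L - M₀  [x>a] = 2·8/10 - 2 = -2/5 kN·m
Load 2 — applied couple M₀=-19 kN·m at a=5 m (b=L-a=5):
  M_2 = M₀x/L - M₀  [x>a] = (-19)·8/10 - (-19) = 19/5 kN·m
Load 3 — point force P=-13 kN at a=15/2 m (b=L-a=5/2):
  M_3 = Pa(L-x)/L  [x>a] = (-13)·(15/2)·(10-8)/10 = -39/2 kN·m
Superposition: M = Σ M_i = -161/10 kN·m ≈ -16.100000 kN·m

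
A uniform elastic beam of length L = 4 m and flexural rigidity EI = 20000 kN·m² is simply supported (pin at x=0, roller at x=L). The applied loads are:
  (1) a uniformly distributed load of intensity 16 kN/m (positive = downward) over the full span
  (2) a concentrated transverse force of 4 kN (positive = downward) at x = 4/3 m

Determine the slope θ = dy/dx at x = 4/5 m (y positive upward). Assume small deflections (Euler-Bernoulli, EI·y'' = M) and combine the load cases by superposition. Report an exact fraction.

θ(4/5) = -11672/6328125 rad

Load 1 — uniform load w=16 kN/m over full span:
  θ_1 = -w(L³-6Lx²+4x³)/(24EI) = -16·(4³-6·4·(4/5)²+4·(4/5)³)/(24·20000) = -132/78125 rad
Load 2 — point force P=4 kN at a=4/3 m (b=L-a=8/3):
  θ_2 = -Pb(L²-b²-3x²)/(6LEI)  [x≤a] = -4·(8/3)·(4²-(8/3)²-3·(4/5)²)/(6·4·20000) = -196/1265625 rad
Superposition: θ = Σ θ_i = -11672/6328125 rad ≈ -0.001844 rad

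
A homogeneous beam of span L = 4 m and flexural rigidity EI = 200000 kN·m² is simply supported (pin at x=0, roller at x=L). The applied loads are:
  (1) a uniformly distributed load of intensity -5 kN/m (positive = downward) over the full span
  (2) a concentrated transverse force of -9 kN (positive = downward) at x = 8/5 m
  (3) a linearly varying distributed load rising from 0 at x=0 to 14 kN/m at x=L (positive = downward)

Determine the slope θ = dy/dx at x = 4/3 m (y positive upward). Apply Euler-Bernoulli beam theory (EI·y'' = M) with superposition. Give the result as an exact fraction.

θ(4/3) = 2371/379687500 rad

Load 1 — uniform load w=-5 kN/m over full span:
  θ_1 = -w(L³-6Lx²+4x³)/(24EI) = -(-5)·(4³-6·4·(4/3)²+4·(4/3)³)/(24·200000) = 13/405000 rad
Load 2 — point force P=-9 kN at a=8/5 m (b=L-a=12/5):
  θ_2 = -Pb(L²-b²-3x²)/(6LEI)  [x≤a] = -(-9)·(12/5)·(4²-(12/5)²-3·(4/3)²)/(6·4·200000) = 69/3125000 rad
Load 3 — triangular load w₀=14 kN/m (0→w₀ over full span):
  θ_3 = -w₀(7L⁴-30L²x²+15x⁴)/(360LEI) = -14·(7·4⁴-30·4²·(4/3)²+15·(4/3)⁴)/(360·4·200000) = -182/3796875 rad
Superposition: θ = Σ θ_i = 2371/379687500 rad ≈ 0.000006 rad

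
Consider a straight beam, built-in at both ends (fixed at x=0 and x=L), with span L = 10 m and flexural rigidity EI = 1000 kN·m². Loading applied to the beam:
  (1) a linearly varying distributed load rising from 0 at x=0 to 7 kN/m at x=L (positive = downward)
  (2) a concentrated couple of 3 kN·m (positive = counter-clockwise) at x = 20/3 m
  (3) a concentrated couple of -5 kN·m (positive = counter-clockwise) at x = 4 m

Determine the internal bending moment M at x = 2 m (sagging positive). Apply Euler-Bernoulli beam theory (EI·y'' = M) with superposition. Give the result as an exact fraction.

Load 1 — triangular load w₀=7 kN/m (0→w₀ over full span):
  M_1 = 3w₀Lx/20 - w₀L²/30 - w₀x³/(6L) = 3·7·10·2/20 - 7·10²/30 - 7·2³/(6·10) = -49/15 kN·m
Load 2 — applied couple M₀=3 kN·m at a=20/3 m (b=L-a=10/3):
  M_2 = R_Ax - M_A  [x≤a] with R_A=2/5, M_A=1 = (2/5)·2 - 1 = -1/5 kN·m
Load 3 — applied couple M₀=-5 kN·m at a=4 m (b=L-a=6):
  M_3 = R_Ax - M_A  [x≤a] with R_A=-18/25, M_A=-3/5 = (-18/25)·2 - (-3/5) = -21/25 kN·m
Superposition: M = Σ M_i = -323/75 kN·m ≈ -4.306667 kN·m

M(2) = -323/75 kN·m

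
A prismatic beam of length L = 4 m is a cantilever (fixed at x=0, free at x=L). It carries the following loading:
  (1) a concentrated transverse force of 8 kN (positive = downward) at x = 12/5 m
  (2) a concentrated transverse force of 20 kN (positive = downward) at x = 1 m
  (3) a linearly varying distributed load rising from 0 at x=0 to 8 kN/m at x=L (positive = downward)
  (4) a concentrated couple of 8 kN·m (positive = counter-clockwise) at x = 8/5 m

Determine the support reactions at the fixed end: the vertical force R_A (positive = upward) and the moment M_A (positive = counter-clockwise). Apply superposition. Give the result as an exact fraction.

R_A = 44 kN, M_A = 1108/15 kN·m

Load 1 — point force P=8 kN at a=12/5 m (b=L-a=8/5):
  R_A = P = 8 kN
  M_A = Pa = 8·(12/5) = 96/5 kN·m
Load 2 — point force P=20 kN at a=1 m (b=L-a=3):
  R_A = P = 20 kN
  M_A = Pa = 20·1 = 20 kN·m
Load 3 — triangular load w₀=8 kN/m (0→w₀ over full span):
  R_A = w₀L/2 = 8·4/2 = 16 kN
  M_A = w₀L²/3 = 8·4²/3 = 128/3 kN·m
Load 4 — applied couple M₀=8 kN·m at a=8/5 m (b=L-a=12/5):
  R_A = 0 kN
  M_A = -M₀ = -8 kN·m
Superposition: R_A = 44 kN, M_A = 1108/15 kN·m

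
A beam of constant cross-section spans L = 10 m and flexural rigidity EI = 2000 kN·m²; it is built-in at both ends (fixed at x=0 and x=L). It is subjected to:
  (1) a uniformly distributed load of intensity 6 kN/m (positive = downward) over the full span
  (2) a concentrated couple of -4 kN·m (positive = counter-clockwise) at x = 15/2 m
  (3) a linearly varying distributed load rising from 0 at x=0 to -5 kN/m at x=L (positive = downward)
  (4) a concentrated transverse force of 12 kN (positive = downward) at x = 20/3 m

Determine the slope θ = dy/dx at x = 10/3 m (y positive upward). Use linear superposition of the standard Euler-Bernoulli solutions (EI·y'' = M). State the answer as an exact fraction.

θ(10/3) = -1519/97200 rad

Load 1 — uniform load w=6 kN/m over full span:
  θ_1 = -wx(L-x)(L-2x)/(12EI) = -6·(10/3)·(10-(10/3))·(10-2·(10/3))/(12·2000) = -1/54 rad
Load 2 — applied couple M₀=-4 kN·m at a=15/2 m (b=L-a=5/2):
  θ_2 = (R_Ax²/2 - M_Ax)/EI  [x≤a] with R_A=-9/20, M_A=-5/4 = ((-9/20)·(10/3)²/2 - (-5/4)·(10/3))/2000 = 1/1200 rad
Load 3 — triangular load w₀=-5 kN/m (0→w₀ over full span):
  θ_3 = -w₀(2x(L-x)(L-2x)(x+2L)+x²(L-x)²)/(120LEI) = -(-5)·(2·(10/3)·(10-(10/3))·(10-2·(10/3))·((10/3)+2·10)+(10/3)²·(10-(10/3))²)/(120·10·2000) = 2/243 rad
Load 4 — point force P=12 kN at a=20/3 m (b=L-a=10/3):
  θ_4 = -Pb²x(2aL-(3a+b)x)/(2L³EI)  [x≤a] = -12·(10/3)²·(10/3)·(2·(20/3)·10-(3·(20/3)+(10/3))·(10/3))/(2·10³·2000) = -1/162 rad
Superposition: θ = Σ θ_i = -1519/97200 rad ≈ -0.015628 rad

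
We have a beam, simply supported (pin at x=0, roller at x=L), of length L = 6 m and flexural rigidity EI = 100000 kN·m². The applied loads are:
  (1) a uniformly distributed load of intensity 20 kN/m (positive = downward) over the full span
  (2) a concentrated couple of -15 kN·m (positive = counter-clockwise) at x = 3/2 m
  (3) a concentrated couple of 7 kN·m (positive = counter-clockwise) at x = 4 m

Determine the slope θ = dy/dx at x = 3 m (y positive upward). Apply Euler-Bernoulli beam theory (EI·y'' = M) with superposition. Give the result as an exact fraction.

θ(3) = 73/4800000 rad

Load 1 — uniform load w=20 kN/m over full span:
  θ_1 = -w(L³-6Lx²+4x³)/(24EI) = -20·(6³-6·6·3²+4·3³)/(24·100000) = 0 rad
Load 2 — applied couple M₀=-15 kN·m at a=3/2 m (b=L-a=9/2):
  θ_2 = (M₀x²/(2L)-M₀(x-a)+C₁)/EI  [x>a] with C₁=M₀(3b²-L²)/(6L)=-165/16 = ((-15)·3²/(2·6)-(-15)·(3-(3/2))+(-165/16))/100000 = 3/320000 rad
Load 3 — applied couple M₀=7 kN·m at a=4 m (b=L-a=2):
  θ_3 = (M₀x²/(2L)+C₁)/EI  [x≤a] with C₁=M₀(3b²-L²)/(6L)=-14/3 = (7·3²/(2·6)+(-14/3))/100000 = 7/1200000 rad
Superposition: θ = Σ θ_i = 73/4800000 rad ≈ 0.000015 rad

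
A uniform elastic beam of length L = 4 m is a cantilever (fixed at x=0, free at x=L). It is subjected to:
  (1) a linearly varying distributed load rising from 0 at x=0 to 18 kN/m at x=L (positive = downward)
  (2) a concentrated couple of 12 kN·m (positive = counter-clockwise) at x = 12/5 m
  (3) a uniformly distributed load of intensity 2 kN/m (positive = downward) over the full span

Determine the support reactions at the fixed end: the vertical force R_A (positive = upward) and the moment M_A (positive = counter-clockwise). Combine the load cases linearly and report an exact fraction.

R_A = 44 kN, M_A = 100 kN·m

Load 1 — triangular load w₀=18 kN/m (0→w₀ over full span):
  R_A = w₀L/2 = 18·4/2 = 36 kN
  M_A = w₀L²/3 = 18·4²/3 = 96 kN·m
Load 2 — applied couple M₀=12 kN·m at a=12/5 m (b=L-a=8/5):
  R_A = 0 kN
  M_A = -M₀ = -12 kN·m
Load 3 — uniform load w=2 kN/m over full span:
  R_A = wL = 2·4 = 8 kN
  M_A = wL²/2 = 2·4²/2 = 16 kN·m
Superposition: R_A = 44 kN, M_A = 100 kN·m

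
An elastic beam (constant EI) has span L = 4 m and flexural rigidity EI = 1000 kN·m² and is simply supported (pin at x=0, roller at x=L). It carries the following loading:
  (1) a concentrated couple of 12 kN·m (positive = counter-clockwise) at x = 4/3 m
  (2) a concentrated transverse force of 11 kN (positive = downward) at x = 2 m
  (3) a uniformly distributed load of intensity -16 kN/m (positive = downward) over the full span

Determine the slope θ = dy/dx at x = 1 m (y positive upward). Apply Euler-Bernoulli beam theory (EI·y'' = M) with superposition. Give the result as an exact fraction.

Load 1 — applied couple M₀=12 kN·m at a=4/3 m (b=L-a=8/3):
  θ_1 = (M₀x²/(2L)+C₁)/EI  [x≤a] with C₁=M₀(3b²-L²)/(6L)=8/3 = (12·1²/(2·4)+(8/3))/1000 = 1/240 rad
Load 2 — point force P=11 kN at a=2 m (b=L-a=2):
  θ_2 = -Pb(L²-b²-3x²)/(6LEI)  [x≤a] = -11·2·(4²-2²-3·1²)/(6·4·1000) = -33/4000 rad
Load 3 — uniform load w=-16 kN/m over full span:
  θ_3 = -w(L³-6Lx²+4x³)/(24EI) = -(-16)·(4³-6·4·1²+4·1³)/(24·1000) = 11/375 rad
Superposition: θ = Σ θ_i = 101/4000 rad ≈ 0.025250 rad

θ(1) = 101/4000 rad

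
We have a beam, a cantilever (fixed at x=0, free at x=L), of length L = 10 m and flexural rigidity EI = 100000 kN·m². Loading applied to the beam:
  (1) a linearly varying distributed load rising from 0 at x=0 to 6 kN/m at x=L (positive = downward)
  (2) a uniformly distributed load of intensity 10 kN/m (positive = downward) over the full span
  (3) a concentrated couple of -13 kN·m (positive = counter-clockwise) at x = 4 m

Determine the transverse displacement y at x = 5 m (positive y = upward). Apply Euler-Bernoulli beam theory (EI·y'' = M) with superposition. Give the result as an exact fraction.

Load 1 — triangular load w₀=6 kN/m (0→w₀ over full span):
  y_1 = (w₀Lx³/12-w₀L²x²/6-w₀x⁵/(120L))/EI = (6·10·5³/12-6·10²·5²/6-6·5⁵/(120·10))/100000 = -121/6400 m
Load 2 — uniform load w=10 kN/m over full span:
  y_2 = -wx²(x²-4Lx+6L²)/(24EI) = -10·5²·(5²-4·10·5+6·10²)/(24·100000) = -17/384 m
Load 3 — applied couple M₀=-13 kN·m at a=4 m (b=L-a=6):
  y_3 = M₀a(2x-a)/(2EI)  [x>a] = (-13)·4·(2·5-4)/(2·100000) = -39/25000 m
Superposition: y = Σ y_i = -155369/2400000 m ≈ -0.064737 m

y(5) = -155369/2400000 m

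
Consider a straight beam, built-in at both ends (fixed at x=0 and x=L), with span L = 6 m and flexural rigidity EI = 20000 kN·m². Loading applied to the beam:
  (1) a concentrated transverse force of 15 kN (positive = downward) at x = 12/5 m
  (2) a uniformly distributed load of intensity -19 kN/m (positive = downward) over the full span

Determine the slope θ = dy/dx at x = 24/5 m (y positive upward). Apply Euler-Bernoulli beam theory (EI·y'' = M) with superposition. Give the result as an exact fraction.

θ(24/5) = -513/390625 rad

Load 1 — point force P=15 kN at a=12/5 m (b=L-a=18/5):
  θ_1 = Pa²(L-x)(2bL-(3b+a)(L-x))/(2L³EI)  [x>a] = 15·(12/5)²·(6-(24/5))·(2·(18/5)·6-(3·(18/5)+(12/5))·(6-(24/5)))/(2·6³·20000) = 513/1562500 rad
Load 2 — uniform load w=-19 kN/m over full span:
  θ_2 = -wx(L-x)(L-2x)/(12EI) = -(-19)·(24/5)·(6-(24/5))·(6-2·(24/5))/(12·20000) = -513/312500 rad
Superposition: θ = Σ θ_i = -513/390625 rad ≈ -0.001313 rad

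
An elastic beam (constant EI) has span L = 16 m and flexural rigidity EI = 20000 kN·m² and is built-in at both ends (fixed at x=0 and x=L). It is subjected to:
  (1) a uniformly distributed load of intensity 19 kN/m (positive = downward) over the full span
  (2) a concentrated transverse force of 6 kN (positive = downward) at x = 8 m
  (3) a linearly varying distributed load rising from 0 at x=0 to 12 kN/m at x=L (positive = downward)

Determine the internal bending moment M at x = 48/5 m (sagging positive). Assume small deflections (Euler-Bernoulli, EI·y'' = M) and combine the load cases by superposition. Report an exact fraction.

Load 1 — uniform load w=19 kN/m over full span:
  M_1 = wLx/2 - wL²/12 - wx²/2 = 19·16·(48/5)/2 - 19·16²/12 - 19·(48/5)²/2 = 13376/75 kN·m
Load 2 — point force P=6 kN at a=8 m (b=L-a=8):
  M_2 = Pa²(a+3b)(L-x)/L³ - Pa²b/L²  [x>a] = 6·8²·(8+3·8)·(16-(48/5))/16³ - 6·8²·8/16² = 36/5 kN·m
Load 3 — triangular load w₀=12 kN/m (0→w₀ over full span):
  M_3 = 3w₀Lx/20 - w₀L²/30 - w₀x³/(6L) = 3·12·16·(48/5)/20 - 12·16²/30 - 12·(48/5)³/(6·16) = 7936/125 kN·m
Superposition: M = Σ M_i = 93388/375 kN·m ≈ 249.034667 kN·m

M(48/5) = 93388/375 kN·m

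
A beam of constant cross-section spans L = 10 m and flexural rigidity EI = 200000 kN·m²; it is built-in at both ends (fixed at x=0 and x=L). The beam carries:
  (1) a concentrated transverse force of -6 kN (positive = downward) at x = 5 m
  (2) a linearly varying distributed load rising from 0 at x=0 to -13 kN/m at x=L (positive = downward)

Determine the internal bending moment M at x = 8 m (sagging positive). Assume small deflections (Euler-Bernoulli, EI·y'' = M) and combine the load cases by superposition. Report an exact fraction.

Load 1 — point force P=-6 kN at a=5 m (b=L-a=5):
  M_1 = Pa²(a+3b)(L-x)/L³ - Pa²b/L²  [x>a] = (-6)·5²·(5+3·5)·(10-8)/10³ - (-6)·5²·5/10² = 3/2 kN·m
Load 2 — triangular load w₀=-13 kN/m (0→w₀ over full span):
  M_2 = 3w₀Lx/20 - w₀L²/30 - w₀x³/(6L) = 3·(-13)·10·8/20 - (-13)·10²/30 - (-13)·8³/(6·10) = -26/15 kN·m
Superposition: M = Σ M_i = -7/30 kN·m ≈ -0.233333 kN·m

M(8) = -7/30 kN·m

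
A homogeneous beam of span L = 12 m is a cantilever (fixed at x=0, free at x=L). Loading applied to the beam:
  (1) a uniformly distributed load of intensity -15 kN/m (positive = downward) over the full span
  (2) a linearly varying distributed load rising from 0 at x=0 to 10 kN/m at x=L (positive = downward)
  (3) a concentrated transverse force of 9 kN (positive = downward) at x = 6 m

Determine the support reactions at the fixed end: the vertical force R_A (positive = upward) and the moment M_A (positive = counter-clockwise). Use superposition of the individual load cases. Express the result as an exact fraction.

Load 1 — uniform load w=-15 kN/m over full span:
  R_A = wL = (-15)·12 = -180 kN
  M_A = wL²/2 = (-15)·12²/2 = -1080 kN·m
Load 2 — triangular load w₀=10 kN/m (0→w₀ over full span):
  R_A = w₀L/2 = 10·12/2 = 60 kN
  M_A = w₀L²/3 = 10·12²/3 = 480 kN·m
Load 3 — point force P=9 kN at a=6 m (b=L-a=6):
  R_A = P = 9 kN
  M_A = Pa = 9·6 = 54 kN·m
Superposition: R_A = -111 kN, M_A = -546 kN·m

R_A = -111 kN, M_A = -546 kN·m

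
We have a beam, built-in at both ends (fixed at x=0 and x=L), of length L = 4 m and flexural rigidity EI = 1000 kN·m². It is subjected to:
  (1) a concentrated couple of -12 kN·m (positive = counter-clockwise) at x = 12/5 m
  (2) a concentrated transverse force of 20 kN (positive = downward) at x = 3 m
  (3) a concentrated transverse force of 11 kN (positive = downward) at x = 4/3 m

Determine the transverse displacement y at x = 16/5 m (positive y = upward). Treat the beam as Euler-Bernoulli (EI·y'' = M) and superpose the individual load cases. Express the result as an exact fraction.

Load 1 — applied couple M₀=-12 kN·m at a=12/5 m (b=L-a=8/5):
  y_1 = (R_Ax³/6 - M_Ax²/2 - M₀(x-a)²/2)/EI  [x>a] with R_A=-108/25, M_A=-96/25 = ((-108/25)·(16/5)³/6 - (-96/25)·(16/5)²/2 - (-12)·((16/5)-(12/5))²/2)/1000 = -36/390625 m
Load 2 — point force P=20 kN at a=3 m (b=L-a=1):
  y_2 = -Pa²(L-x)²(3bL-(3b+a)(L-x))/(6L³EI)  [x>a] = -20·3²·(4-(16/5))²·(3·1·4-(3·1+3)·(4-(16/5)))/(6·4³·1000) = -27/12500 m
Load 3 — point force P=11 kN at a=4/3 m (b=L-a=8/3):
  y_3 = -Pa²(L-x)²(3bL-(3b+a)(L-x))/(6L³EI)  [x>a] = -11·(4/3)²·(4-(16/5))²·(3·(8/3)·4-(3·(8/3)+(4/3))·(4-(16/5)))/(6·4³·1000) = -1012/1265625 m
Superposition: y = Σ y_i = -386239/126562500 m ≈ -0.003052 m

y(16/5) = -386239/126562500 m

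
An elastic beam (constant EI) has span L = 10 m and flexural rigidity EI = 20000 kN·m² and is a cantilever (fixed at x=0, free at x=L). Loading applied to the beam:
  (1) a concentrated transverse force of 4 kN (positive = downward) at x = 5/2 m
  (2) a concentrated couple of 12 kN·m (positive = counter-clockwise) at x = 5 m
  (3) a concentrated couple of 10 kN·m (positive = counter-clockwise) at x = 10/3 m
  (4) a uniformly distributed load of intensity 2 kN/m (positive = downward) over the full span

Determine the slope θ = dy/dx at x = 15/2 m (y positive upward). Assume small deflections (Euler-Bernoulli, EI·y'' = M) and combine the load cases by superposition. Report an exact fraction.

θ(15/2) = -1187/96000 rad

Load 1 — point force P=4 kN at a=5/2 m (b=L-a=15/2):
  θ_1 = -Pa²/(2EI)  [x>a] = -4·(5/2)²/(2·20000) = -1/1600 rad
Load 2 — applied couple M₀=12 kN·m at a=5 m (b=L-a=5):
  θ_2 = M₀a/EI  [x>a] = 12·5/20000 = 3/1000 rad
Load 3 — applied couple M₀=10 kN·m at a=10/3 m (b=L-a=20/3):
  θ_3 = M₀a/EI  [x>a] = 10·(10/3)/20000 = 1/600 rad
Load 4 — uniform load w=2 kN/m over full span:
  θ_4 = -wx(x²-3Lx+3L²)/(6EI) = -2·(15/2)·((15/2)²-3·10·(15/2)+3·10²)/(6·20000) = -21/1280 rad
Superposition: θ = Σ θ_i = -1187/96000 rad ≈ -0.012365 rad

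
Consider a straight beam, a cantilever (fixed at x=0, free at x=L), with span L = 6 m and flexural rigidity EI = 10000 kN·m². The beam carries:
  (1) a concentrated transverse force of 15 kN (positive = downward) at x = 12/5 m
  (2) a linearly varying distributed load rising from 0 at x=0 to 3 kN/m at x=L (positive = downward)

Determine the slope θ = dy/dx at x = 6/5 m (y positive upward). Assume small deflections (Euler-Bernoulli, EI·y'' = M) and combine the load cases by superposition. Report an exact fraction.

Load 1 — point force P=15 kN at a=12/5 m (b=L-a=18/5):
  θ_1 = -Px(2a-x)/(2EI)  [x≤a] = -15·(6/5)·(2·(12/5)-(6/5))/(2·10000) = -81/25000 rad
Load 2 — triangular load w₀=3 kN/m (0→w₀ over full span):
  θ_2 = (w₀Lx²/4-w₀L²x/3-w₀x⁴/(24L))/EI = (3·6·(6/5)²/4-3·6²·(6/5)/3-3·(6/5)⁴/(24·6))/10000 = -22977/6250000 rad
Superposition: θ = Σ θ_i = -43227/6250000 rad ≈ -0.006916 rad

θ(6/5) = -43227/6250000 rad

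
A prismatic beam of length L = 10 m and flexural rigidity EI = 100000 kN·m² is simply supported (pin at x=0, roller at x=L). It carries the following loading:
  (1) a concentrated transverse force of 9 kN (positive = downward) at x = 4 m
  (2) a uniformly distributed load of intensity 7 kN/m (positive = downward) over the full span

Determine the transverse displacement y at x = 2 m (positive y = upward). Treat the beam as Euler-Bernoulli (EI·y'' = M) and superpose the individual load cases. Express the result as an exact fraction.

Load 1 — point force P=9 kN at a=4 m (b=L-a=6):
  y_1 = -Pbx(L²-b²-x²)/(6LEI)  [x≤a] = -9·6·2·(10²-6²-2²)/(6·10·100000) = -27/25000 m
Load 2 — uniform load w=7 kN/m over full span:
  y_2 = -wx(L³-2Lx²+x³)/(24EI) = -7·2·(10³-2·10·2²+2³)/(24·100000) = -203/37500 m
Superposition: y = Σ y_i = -487/75000 m ≈ -0.006493 m

y(2) = -487/75000 m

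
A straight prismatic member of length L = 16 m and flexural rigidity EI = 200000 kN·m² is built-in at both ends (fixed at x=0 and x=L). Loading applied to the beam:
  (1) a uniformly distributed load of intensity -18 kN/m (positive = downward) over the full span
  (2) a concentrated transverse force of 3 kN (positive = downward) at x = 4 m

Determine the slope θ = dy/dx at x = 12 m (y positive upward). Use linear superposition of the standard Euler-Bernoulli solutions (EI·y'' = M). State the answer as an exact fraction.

θ(12) = -2283/800000 rad

Load 1 — uniform load w=-18 kN/m over full span:
  θ_1 = -wx(L-x)(L-2x)/(12EI) = -(-18)·12·(16-12)·(16-2·12)/(12·200000) = -9/3125 rad
Load 2 — point force P=3 kN at a=4 m (b=L-a=12):
  θ_2 = Pa²(L-x)(2bL-(3b+a)(L-x))/(2L³EI)  [x>a] = 3·4²·(16-12)·(2·12·16-(3·12+4)·(16-12))/(2·16³·200000) = 21/800000 rad
Superposition: θ = Σ θ_i = -2283/800000 rad ≈ -0.002854 rad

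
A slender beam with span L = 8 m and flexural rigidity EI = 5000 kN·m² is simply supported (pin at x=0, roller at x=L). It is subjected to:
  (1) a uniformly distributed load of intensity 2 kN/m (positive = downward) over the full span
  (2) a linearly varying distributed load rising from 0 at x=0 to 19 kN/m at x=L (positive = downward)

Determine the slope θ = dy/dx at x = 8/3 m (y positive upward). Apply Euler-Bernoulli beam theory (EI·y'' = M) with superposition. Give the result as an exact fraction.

θ(8/3) = -18928/759375 rad

Load 1 — uniform load w=2 kN/m over full span:
  θ_1 = -w(L³-6Lx²+4x³)/(24EI) = -2·(8³-6·8·(8/3)²+4·(8/3)³)/(24·5000) = -208/50625 rad
Load 2 — triangular load w₀=19 kN/m (0→w₀ over full span):
  θ_2 = -w₀(7L⁴-30L²x²+15x⁴)/(360LEI) = -19·(7·8⁴-30·8²·(8/3)²+15·(8/3)⁴)/(360·8·5000) = -15808/759375 rad
Superposition: θ = Σ θ_i = -18928/759375 rad ≈ -0.024926 rad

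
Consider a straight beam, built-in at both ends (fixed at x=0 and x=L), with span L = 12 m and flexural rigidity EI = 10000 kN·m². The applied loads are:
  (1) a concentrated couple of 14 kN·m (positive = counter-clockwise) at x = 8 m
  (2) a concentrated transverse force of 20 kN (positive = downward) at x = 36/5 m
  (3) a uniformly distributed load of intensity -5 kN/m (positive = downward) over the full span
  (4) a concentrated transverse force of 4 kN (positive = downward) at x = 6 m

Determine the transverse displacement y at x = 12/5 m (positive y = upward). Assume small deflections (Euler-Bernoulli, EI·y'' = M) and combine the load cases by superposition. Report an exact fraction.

Load 1 — applied couple M₀=14 kN·m at a=8 m (b=L-a=4):
  y_1 = (R_Ax³/6 - M_Ax²/2)/EI  [x≤a] with R_A=14/9, M_A=14/3 = ((14/9)·(12/5)³/6 - (14/3)·(12/5)²/2)/10000 = -77/78125 m
Load 2 — point force P=20 kN at a=36/5 m (b=L-a=24/5):
  y_2 = -Pb²x²(3aL-(3a+b)x)/(6L³EI)  [x≤a] = -20·(24/5)²·(12/5)²·(3·(36/5)·12-(3·(36/5)+(24/5))·(12/5))/(6·12³·10000) = -9792/1953125 m
Load 3 — uniform load w=-5 kN/m over full span:
  y_3 = -wx²(L-x)²/(24EI) = -(-5)·(12/5)²·(12-(12/5))²/(24·10000) = 864/78125 m
Load 4 — point force P=4 kN at a=6 m (b=L-a=6):
  y_4 = -Pb²x²(3aL-(3a+b)x)/(6L³EI)  [x≤a] = -4·6²·(12/5)²·(3·6·12-(3·6+6)·(12/5))/(6·12³·10000) = -99/78125 m
Superposition: y = Σ y_i = 7408/1953125 m ≈ 0.003793 m

y(12/5) = 7408/1953125 m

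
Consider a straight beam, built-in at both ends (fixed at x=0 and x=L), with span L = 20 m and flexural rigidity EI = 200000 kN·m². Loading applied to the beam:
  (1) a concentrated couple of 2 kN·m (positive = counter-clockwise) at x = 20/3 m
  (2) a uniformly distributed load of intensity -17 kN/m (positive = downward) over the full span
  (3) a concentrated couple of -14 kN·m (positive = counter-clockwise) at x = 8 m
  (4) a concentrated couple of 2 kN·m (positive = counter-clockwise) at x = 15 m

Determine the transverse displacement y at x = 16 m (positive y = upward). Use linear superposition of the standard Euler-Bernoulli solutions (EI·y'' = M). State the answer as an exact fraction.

Load 1 — applied couple M₀=2 kN·m at a=20/3 m (b=L-a=40/3):
  y_1 = (R_Ax³/6 - M_Ax²/2 - M₀(x-a)²/2)/EI  [x>a] with R_A=2/15, M_A=0 = ((2/15)·16³/6 - 0·16²/2 - 2·(16-(20/3))²/2)/200000 = 11/562500 m
Load 2 — uniform load w=-17 kN/m over full span:
  y_2 = -wx²(L-x)²/(24EI) = -(-17)·16²·(20-16)²/(24·200000) = 136/9375 m
Load 3 — applied couple M₀=-14 kN·m at a=8 m (b=L-a=12):
  y_3 = (R_Ax³/6 - M_Ax²/2 - M₀(x-a)²/2)/EI  [x>a] with R_A=-126/125, M_A=-42/25 = ((-126/125)·16³/6 - (-42/25)·16²/2 - (-14)·(16-8)²/2)/200000 = -49/390625 m
Load 4 — applied couple M₀=2 kN·m at a=15 m (b=L-a=5):
  y_4 = (R_Ax³/6 - M_Ax²/2 - M₀(x-a)²/2)/EI  [x>a] with R_A=9/80, M_A=5/8 = ((9/80)·16³/6 - (5/8)·16²/2 - 2·(16-15)²/2)/200000 = -21/1000000 m
Superposition: y = Σ y_i = 3235451/225000000 m ≈ 0.014380 m

y(16) = 3235451/225000000 m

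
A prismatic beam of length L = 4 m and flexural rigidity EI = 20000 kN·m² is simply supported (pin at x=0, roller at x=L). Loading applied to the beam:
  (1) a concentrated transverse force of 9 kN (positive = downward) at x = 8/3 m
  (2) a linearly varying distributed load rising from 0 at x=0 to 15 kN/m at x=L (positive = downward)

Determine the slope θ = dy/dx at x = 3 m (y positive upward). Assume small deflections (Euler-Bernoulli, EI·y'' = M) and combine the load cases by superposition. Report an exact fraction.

Load 1 — point force P=9 kN at a=8/3 m (b=L-a=4/3):
  θ_1 = -Pa(2L²-6Lx+3x²+a²)/(6LEI)  [x>a] = -9·(8/3)·(2·4²-6·4·3+3·3²+(8/3)²)/(6·4·20000) = 53/180000 rad
Load 2 — triangular load w₀=15 kN/m (0→w₀ over full span):
  θ_2 = -w₀(7L⁴-30L²x²+15x⁴)/(360LEI) = -15·(7·4⁴-30·4²·3²+15·3⁴)/(360·4·20000) = 1313/1920000 rad
Superposition: θ = Σ θ_i = 1127/1152000 rad ≈ 0.000978 rad

θ(3) = 1127/1152000 rad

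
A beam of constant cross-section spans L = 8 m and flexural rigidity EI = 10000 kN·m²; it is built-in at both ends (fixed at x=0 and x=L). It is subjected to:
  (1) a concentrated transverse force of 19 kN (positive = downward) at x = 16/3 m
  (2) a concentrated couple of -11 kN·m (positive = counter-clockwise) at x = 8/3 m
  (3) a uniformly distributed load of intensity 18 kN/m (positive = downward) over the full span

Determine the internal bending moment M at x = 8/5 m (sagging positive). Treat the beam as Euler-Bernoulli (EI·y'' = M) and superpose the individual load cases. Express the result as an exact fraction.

Load 1 — point force P=19 kN at a=16/3 m (b=L-a=8/3):
  M_1 = Pb²(3a+b)x/L³ - Pab²/L²  [x≤a] = 19·(8/3)²·(3·(16/3)+(8/3))·(8/5)/8³ - 19·(16/3)·(8/3)²/8² = -152/45 kN·m
Load 2 — applied couple M₀=-11 kN·m at a=8/3 m (b=L-a=16/3):
  M_2 = R_Ax - M_A  [x≤a] with R_A=-11/6, M_A=0 = (-11/6)·(8/5) - 0 = -44/15 kN·m
Load 3 — uniform load w=18 kN/m over full span:
  M_3 = wLx/2 - wL²/12 - wx²/2 = 18·8·(8/5)/2 - 18·8²/12 - 18·(8/5)²/2 = -96/25 kN·m
Superposition: M = Σ M_i = -2284/225 kN·m ≈ -10.151111 kN·m

M(8/5) = -2284/225 kN·m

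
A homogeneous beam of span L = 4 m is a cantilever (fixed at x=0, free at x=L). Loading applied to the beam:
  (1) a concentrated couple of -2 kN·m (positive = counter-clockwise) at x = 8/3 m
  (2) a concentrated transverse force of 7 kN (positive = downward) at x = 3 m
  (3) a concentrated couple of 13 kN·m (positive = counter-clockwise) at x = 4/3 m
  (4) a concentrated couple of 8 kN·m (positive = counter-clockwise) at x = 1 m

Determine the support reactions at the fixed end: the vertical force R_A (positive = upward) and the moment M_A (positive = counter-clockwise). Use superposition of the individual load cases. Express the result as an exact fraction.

R_A = 7 kN, M_A = 2 kN·m

Load 1 — applied couple M₀=-2 kN·m at a=8/3 m (b=L-a=4/3):
  R_A = 0 kN
  M_A = -M₀ = -(-2) = 2 kN·m
Load 2 — point force P=7 kN at a=3 m (b=L-a=1):
  R_A = P = 7 kN
  M_A = Pa = 7·3 = 21 kN·m
Load 3 — applied couple M₀=13 kN·m at a=4/3 m (b=L-a=8/3):
  R_A = 0 kN
  M_A = -M₀ = -13 kN·m
Load 4 — applied couple M₀=8 kN·m at a=1 m (b=L-a=3):
  R_A = 0 kN
  M_A = -M₀ = -8 kN·m
Superposition: R_A = 7 kN, M_A = 2 kN·m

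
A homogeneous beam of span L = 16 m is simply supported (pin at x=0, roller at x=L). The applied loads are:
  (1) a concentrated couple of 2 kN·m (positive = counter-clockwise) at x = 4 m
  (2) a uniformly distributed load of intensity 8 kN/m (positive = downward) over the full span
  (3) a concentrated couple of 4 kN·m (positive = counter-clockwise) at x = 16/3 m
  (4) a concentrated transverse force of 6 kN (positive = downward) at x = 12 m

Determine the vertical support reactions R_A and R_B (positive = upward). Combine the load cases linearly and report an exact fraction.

Load 1 — applied couple M₀=2 kN·m at a=4 m (b=L-a=12):
  R_A = M₀/L = 2/16 = 1/8 kN
  R_B = -M₀/L = -2/16 = -1/8 kN
Load 2 — uniform load w=8 kN/m over full span:
  R_A = wL/2 = 8·16/2 = 64 kN
  R_B = wL/2 = 8·16/2 = 64 kN
Load 3 — applied couple M₀=4 kN·m at a=16/3 m (b=L-a=32/3):
  R_A = M₀/L = 4/16 = 1/4 kN
  R_B = -M₀/L = -4/16 = -1/4 kN
Load 4 — point force P=6 kN at a=12 m (b=L-a=4):
  R_A = Pb/L = 6·4/16 = 3/2 kN
  R_B = Pa/L = 6·12/16 = 9/2 kN
Superposition: R_A = 527/8 kN, R_B = 545/8 kN

R_A = 527/8 kN, R_B = 545/8 kN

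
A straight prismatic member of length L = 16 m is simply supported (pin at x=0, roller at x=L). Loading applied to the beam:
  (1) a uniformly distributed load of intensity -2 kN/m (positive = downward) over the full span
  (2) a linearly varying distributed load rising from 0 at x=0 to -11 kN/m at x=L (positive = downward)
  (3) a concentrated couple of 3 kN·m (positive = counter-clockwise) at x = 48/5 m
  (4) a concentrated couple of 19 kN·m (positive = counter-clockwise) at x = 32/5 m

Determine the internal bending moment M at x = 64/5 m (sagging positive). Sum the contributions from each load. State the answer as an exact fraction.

M(64/5) = -22566/125 kN·m

Load 1 — uniform load w=-2 kN/m over full span:
  M_1 = wx(L-x)/2 = (-2)·(64/5)·(16-(64/5))/2 = -1024/25 kN·m
Load 2 — triangular load w₀=-11 kN/m (0→w₀ over full span):
  M_2 = w₀Lx/6 - w₀x³/(6L) = (-11)·16·(64/5)/6 - (-11)·(64/5)³/(6·16) = -16896/125 kN·m
Load 3 — applied couple M₀=3 kN·m at a=48/5 m (b=L-a=32/5):
  M_3 = M₀x/L - M₀  [x>a] = 3·(64/5)/16 - 3 = -3/5 kN·m
Load 4 — applied couple M₀=19 kN·m at a=32/5 m (b=L-a=48/5):
  M_4 = M₀x/L - M₀  [x>a] = 19·(64/5)/16 - 19 = -19/5 kN·m
Superposition: M = Σ M_i = -22566/125 kN·m ≈ -180.528000 kN·m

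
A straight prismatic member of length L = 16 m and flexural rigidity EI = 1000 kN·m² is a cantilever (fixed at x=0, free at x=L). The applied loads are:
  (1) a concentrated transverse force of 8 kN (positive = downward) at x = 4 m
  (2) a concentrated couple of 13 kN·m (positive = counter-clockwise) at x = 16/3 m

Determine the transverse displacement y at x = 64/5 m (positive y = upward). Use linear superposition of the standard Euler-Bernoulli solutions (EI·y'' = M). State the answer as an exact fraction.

Load 1 — point force P=8 kN at a=4 m (b=L-a=12):
  y_1 = -Pa²(3x-a)/(6EI)  [x>a] = -8·4²·(3·(64/5)-4)/(6·1000) = -1376/1875 m
Load 2 — applied couple M₀=13 kN·m at a=16/3 m (b=L-a=32/3):
  y_2 = M₀a(2x-a)/(2EI)  [x>a] = 13·(16/3)·(2·(64/5)-(16/3))/(2·1000) = 3952/5625 m
Superposition: y = Σ y_i = -176/5625 m ≈ -0.031289 m

y(64/5) = -176/5625 m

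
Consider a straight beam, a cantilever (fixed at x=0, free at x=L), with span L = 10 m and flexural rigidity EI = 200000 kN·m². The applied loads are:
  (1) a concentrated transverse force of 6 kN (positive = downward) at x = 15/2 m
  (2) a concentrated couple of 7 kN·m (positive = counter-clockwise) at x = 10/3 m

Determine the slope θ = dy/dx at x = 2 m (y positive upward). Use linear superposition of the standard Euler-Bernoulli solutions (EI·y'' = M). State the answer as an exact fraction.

θ(2) = -1/3125 rad

Load 1 — point force P=6 kN at a=15/2 m (b=L-a=5/2):
  θ_1 = -Px(2a-x)/(2EI)  [x≤a] = -6·2·(2·(15/2)-2)/(2·200000) = -39/100000 rad
Load 2 — applied couple M₀=7 kN·m at a=10/3 m (b=L-a=20/3):
  θ_2 = M₀x/EI  [x≤a] = 7·2/200000 = 7/100000 rad
Superposition: θ = Σ θ_i = -1/3125 rad ≈ -0.000320 rad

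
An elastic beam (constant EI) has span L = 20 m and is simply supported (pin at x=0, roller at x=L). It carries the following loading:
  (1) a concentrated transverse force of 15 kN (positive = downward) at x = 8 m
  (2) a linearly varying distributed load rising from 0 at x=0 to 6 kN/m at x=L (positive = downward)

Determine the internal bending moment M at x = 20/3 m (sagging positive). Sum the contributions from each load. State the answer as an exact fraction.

Load 1 — point force P=15 kN at a=8 m (b=L-a=12):
  M_1 = Pbx/L  [x≤a] = 15·12·(20/3)/20 = 60 kN·m
Load 2 — triangular load w₀=6 kN/m (0→w₀ over full span):
  M_2 = w₀Lx/6 - w₀x³/(6L) = 6·20·(20/3)/6 - 6·(20/3)³/(6·20) = 3200/27 kN·m
Superposition: M = Σ M_i = 4820/27 kN·m ≈ 178.518519 kN·m

M(20/3) = 4820/27 kN·m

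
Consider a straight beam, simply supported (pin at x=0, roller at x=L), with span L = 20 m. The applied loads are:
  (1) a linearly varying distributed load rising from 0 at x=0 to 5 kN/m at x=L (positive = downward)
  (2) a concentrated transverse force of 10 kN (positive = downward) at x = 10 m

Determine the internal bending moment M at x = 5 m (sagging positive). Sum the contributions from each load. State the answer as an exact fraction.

Load 1 — triangular load w₀=5 kN/m (0→w₀ over full span):
  M_1 = w₀Lx/6 - w₀x³/(6L) = 5·20·5/6 - 5·5³/(6·20) = 625/8 kN·m
Load 2 — point force P=10 kN at a=10 m (b=L-a=10):
  M_2 = Pbx/L  [x≤a] = 10·10·5/20 = 25 kN·m
Superposition: M = Σ M_i = 825/8 kN·m ≈ 103.125000 kN·m

M(5) = 825/8 kN·m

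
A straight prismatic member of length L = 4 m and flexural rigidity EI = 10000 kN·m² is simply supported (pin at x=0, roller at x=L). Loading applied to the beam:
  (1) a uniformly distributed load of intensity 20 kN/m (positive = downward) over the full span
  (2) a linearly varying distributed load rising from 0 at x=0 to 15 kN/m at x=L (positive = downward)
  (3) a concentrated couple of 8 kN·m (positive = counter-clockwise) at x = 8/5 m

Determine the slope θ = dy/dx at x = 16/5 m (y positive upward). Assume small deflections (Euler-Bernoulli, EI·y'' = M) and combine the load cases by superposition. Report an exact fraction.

θ(16/5) = 879/156250 rad

Load 1 — uniform load w=20 kN/m over full span:
  θ_1 = -w(L³-6Lx²+4x³)/(24EI) = -20·(4³-6·4·(16/5)²+4·(16/5)³)/(24·10000) = 66/15625 rad
Load 2 — triangular load w₀=15 kN/m (0→w₀ over full span):
  θ_2 = -w₀(7L⁴-30L²x²+15x⁴)/(360LEI) = -15·(7·4⁴-30·4²·(16/5)²+15·(16/5)⁴)/(360·4·10000) = 757/468750 rad
Load 3 — applied couple M₀=8 kN·m at a=8/5 m (b=L-a=12/5):
  θ_3 = (M₀x²/(2L)-M₀(x-a)+C₁)/EI  [x>a] with C₁=M₀(3b²-L²)/(6L)=32/75 = (8·(16/5)²/(2·4)-8·((16/5)-(8/5))+(32/75))/10000 = -2/9375 rad
Superposition: θ = Σ θ_i = 879/156250 rad ≈ 0.005626 rad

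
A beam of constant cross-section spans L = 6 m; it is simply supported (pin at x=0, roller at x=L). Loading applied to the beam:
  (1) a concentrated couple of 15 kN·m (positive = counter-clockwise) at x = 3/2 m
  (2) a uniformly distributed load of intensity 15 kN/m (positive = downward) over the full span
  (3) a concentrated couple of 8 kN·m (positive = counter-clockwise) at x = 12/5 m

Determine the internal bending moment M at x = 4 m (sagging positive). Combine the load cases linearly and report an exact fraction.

M(4) = 157/3 kN·m

Load 1 — applied couple M₀=15 kN·m at a=3/2 m (b=L-a=9/2):
  M_1 = M₀x/L - M₀  [x>a] = 15·4/6 - 15 = -5 kN·m
Load 2 — uniform load w=15 kN/m over full span:
  M_2 = wx(L-x)/2 = 15·4·(6-4)/2 = 60 kN·m
Load 3 — applied couple M₀=8 kN·m at a=12/5 m (b=L-a=18/5):
  M_3 = M₀x/L - M₀  [x>a] = 8·4/6 - 8 = -8/3 kN·m
Superposition: M = Σ M_i = 157/3 kN·m ≈ 52.333333 kN·m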